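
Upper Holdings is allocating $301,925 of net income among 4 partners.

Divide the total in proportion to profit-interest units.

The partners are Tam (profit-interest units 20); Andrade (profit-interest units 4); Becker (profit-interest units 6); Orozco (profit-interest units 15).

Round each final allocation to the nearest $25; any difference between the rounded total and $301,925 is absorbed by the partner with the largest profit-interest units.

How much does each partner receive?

Tam: $134,175; Andrade: $26,850; Becker: $40,250; Orozco: $100,650

Sum of profit-interest units: 45.
Raw shares: Tam 20/45 × $301,925 = 134,188.89; Andrade 4/45 × $301,925 = 26,837.78; Becker 6/45 × $301,925 = 40,256.67; Orozco 15/45 × $301,925 = 100,641.67.
At nearest $25: Tam $134,200; Andrade $26,850; Becker $40,250; Orozco $100,650. Sum = $301,950.
Difference $301,925 − $301,950 = −$25 applied to largest profit-interest units (Tam): Tam becomes $134,175.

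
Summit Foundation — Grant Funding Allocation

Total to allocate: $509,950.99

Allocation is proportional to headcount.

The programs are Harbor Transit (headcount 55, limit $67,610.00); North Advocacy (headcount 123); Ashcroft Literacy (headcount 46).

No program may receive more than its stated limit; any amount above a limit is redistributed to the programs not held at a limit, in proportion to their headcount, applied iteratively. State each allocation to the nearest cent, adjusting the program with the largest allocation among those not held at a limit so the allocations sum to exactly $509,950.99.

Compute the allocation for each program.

Harbor Transit: $67,610.00 · North Advocacy: $321,940.48 · Ashcroft Literacy: $120,400.51

Combined headcount = 224.
Unconstrained shares: Harbor Transit 125,211.1806; North Advocacy 280,017.7311; Ashcroft Literacy 104,722.0783.
Capped: Harbor Transit ($67,610.00); remaining pool $442,340.99 reallocated over remaining headcount 169.
Shares after redistribution: North Advocacy 321,940.4838 → $321,940.48; Ashcroft Literacy 120,400.5062 → $120,400.51.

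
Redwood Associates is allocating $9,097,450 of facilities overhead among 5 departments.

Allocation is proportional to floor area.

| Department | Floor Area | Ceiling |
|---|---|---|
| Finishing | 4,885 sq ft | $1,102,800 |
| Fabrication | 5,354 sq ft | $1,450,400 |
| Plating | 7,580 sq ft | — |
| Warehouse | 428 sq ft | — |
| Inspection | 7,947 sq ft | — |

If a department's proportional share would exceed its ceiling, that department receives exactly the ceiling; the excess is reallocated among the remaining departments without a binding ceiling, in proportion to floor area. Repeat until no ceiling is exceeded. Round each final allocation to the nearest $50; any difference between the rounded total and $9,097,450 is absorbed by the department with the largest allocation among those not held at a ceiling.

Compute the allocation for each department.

Finishing: $1,102,800; Fabrication: $1,450,400; Plating: $3,109,100; Warehouse: $175,550; Inspection: $3,259,600

Combined floor area = 26,194.
Pro-rata shares before constraints: Finishing 1,696,611.56; Fabrication 1,859,500.16; Plating 2,632,613.23; Warehouse 148,648.87; Inspection 2,760,076.17.
Held at cap: Finishing ($1,102,800), Fabrication ($1,450,400); balance $6,544,250 reallocated over remaining floor area 15,955.
Shares after redistribution: Plating 3,109,082.73 → $3,109,100; Warehouse 175,552.43 → $175,550; Inspection 3,259,614.84 → $3,259,600.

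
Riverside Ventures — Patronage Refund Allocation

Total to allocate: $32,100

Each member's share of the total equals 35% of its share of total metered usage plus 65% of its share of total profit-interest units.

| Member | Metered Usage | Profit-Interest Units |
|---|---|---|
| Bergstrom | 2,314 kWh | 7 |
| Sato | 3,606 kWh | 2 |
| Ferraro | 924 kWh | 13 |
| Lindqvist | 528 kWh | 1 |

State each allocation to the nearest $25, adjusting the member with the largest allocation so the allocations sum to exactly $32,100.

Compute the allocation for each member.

Totals — metered usage 7,372, profit-interest units 23.
Composite weights (35% metered usage + 65% profit-interest units): Bergstrom 0.3077; Sato 0.2277; Ferraro 0.4113; Lindqvist 0.0533.
Raw shares: Bergstrom 9,876.78; Sato 7,309.93; Ferraro 13,201.45; Lindqvist 1,711.85.
After rounding ($25): Bergstrom $9,875; Sato $7,300; Ferraro $13,200; Lindqvist $1,700. Sum = $32,075.
Difference $32,100 − $32,075 = +$25 applied to largest allocation (Ferraro): Ferraro becomes $13,225.

Bergstrom: $9,875; Sato: $7,300; Ferraro: $13,225; Lindqvist: $1,700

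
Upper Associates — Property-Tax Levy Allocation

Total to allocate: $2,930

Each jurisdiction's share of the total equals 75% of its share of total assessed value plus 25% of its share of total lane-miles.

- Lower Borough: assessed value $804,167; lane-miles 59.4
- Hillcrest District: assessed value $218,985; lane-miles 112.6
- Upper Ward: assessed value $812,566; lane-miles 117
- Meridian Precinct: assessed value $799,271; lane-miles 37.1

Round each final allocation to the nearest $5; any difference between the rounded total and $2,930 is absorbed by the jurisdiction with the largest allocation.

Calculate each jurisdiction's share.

Totals — assessed value 2,634,989, lane-miles 326.1.
Combined weights (75% assessed value + 25% lane-miles): Lower Borough 0.2744; Hillcrest District 0.1487; Upper Ward 0.3210; Meridian Precinct 0.2559.
Pro-rata amounts: Lower Borough 804.08; Hillcrest District 435.55; Upper Ward 940.47; Meridian Precinct 749.90.
Rounded to nearest $5: Lower Borough $805; Hillcrest District $435; Upper Ward $940; Meridian Precinct $750. Sum = $2,930.
Sum already equals the total — no adjustment.

Lower Borough: $805; Hillcrest District: $435; Upper Ward: $940; Meridian Precinct: $750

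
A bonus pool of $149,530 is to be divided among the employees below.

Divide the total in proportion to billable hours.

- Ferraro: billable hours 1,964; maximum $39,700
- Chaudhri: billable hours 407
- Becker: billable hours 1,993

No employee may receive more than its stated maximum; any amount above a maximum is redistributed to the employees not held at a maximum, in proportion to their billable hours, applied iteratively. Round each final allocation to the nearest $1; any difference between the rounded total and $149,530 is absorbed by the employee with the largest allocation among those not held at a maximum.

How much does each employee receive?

Ferraro: $39,700; Chaudhri: $18,625; Becker: $91,205

Sum of billable hours: 4,364.
Unconstrained shares: Ferraro 67,295.35; Chaudhri 13,945.63; Becker 68,289.02.
Cap binds for Ferraro ($39,700); residual $109,830 reallocated over remaining billable hours 2,400.
Shares after redistribution: Chaudhri 18,625.34 → $18,625; Becker 91,204.66 → $91,205.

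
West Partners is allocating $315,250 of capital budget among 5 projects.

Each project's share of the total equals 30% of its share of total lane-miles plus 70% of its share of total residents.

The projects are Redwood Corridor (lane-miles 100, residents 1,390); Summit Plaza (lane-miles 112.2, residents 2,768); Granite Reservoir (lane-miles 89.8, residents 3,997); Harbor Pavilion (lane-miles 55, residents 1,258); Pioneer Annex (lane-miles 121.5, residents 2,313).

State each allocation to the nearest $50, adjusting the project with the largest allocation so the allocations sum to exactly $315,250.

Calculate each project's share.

Totals — lane-miles 478.5, residents 11,726.
Composite weights (30% lane-miles + 70% residents): Redwood Corridor 0.1457; Summit Plaza 0.2356; Granite Reservoir 0.2949; Harbor Pavilion 0.1096; Pioneer Annex 0.2143.
Proportional shares: Redwood Corridor 45,923.70; Summit Plaza 74,268.00; Granite Reservoir 92,969.58; Harbor Pavilion 34,545.36; Pioneer Annex 67,543.36.
At nearest $50: Redwood Corridor $45,900; Summit Plaza $74,250; Granite Reservoir $92,950; Harbor Pavilion $34,550; Pioneer Annex $67,550. Sum = $315,200.
Difference $315,250 − $315,200 = +$50 applied to largest allocation (Granite Reservoir): Granite Reservoir becomes $93,000.

Redwood Corridor: $45,900 · Summit Plaza: $74,250 · Granite Reservoir: $93,000 · Harbor Pavilion: $34,550 · Pioneer Annex: $67,550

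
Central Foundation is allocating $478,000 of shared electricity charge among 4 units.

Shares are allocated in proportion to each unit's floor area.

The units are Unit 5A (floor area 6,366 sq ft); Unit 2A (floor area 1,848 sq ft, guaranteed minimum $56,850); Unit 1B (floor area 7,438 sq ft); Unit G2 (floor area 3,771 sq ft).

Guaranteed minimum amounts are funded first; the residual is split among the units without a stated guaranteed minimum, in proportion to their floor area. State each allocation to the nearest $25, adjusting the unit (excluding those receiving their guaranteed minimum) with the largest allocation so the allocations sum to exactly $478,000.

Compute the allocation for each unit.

Unit 5A: $152,550 · Unit 2A: $56,850 · Unit 1B: $178,225 · Unit G2: $90,375

Minimums first: Unit 2A $56,850. Residual $421,150.
Residual split over remaining floor area 17,575: Unit 5A 152,548.56 → $152,550; Unit 1B 178,236.91 → $178,225; Unit G2 90,364.53 → $90,375.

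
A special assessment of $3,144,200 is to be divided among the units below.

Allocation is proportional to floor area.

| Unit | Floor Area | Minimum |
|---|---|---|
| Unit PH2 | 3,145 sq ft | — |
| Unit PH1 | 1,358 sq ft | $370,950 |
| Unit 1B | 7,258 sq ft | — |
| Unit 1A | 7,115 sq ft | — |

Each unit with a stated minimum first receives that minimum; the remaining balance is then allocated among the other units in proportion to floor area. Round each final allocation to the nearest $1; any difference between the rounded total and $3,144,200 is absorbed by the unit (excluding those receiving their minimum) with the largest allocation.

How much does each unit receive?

Unit PH2: $497,881; Unit PH1: $370,950; Unit 1B: $1,149,003; Unit 1A: $1,126,366

Guaranteed amounts: Unit PH1 $370,950. Residual $2,773,250.
Residual split over remaining floor area 17,518: Unit PH2 497,880.54 → $497,881; Unit 1B 1,149,003.80 → $1,149,004; Unit 1A 1,126,365.67 → $1,126,366.
Rounding difference −$1 applied to Unit 1B → $1,149,003.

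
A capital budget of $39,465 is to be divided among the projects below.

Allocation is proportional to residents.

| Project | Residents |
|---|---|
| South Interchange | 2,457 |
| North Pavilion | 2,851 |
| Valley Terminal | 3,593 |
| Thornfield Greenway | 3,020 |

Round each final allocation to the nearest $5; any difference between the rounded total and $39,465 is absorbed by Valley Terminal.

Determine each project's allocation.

Combined residents = 11,921.
Pro-rata amounts: South Interchange 2,457/11,921 × $39,465 = 8,134.01; North Pavilion 2,851/11,921 × $39,465 = 9,438.36; Valley Terminal 3,593/11,921 × $39,465 = 11,894.79; Thornfield Greenway 3,020/11,921 × $39,465 = 9,997.84.
After rounding ($5): South Interchange $8,135; North Pavilion $9,440; Valley Terminal $11,895; Thornfield Greenway $10,000. Sum = $39,470.
Difference $39,465 − $39,470 = −$5 applied to Valley Terminal: Valley Terminal becomes $11,890.

South Interchange: $8,135 · North Pavilion: $9,440 · Valley Terminal: $11,890 · Thornfield Greenway: $10,000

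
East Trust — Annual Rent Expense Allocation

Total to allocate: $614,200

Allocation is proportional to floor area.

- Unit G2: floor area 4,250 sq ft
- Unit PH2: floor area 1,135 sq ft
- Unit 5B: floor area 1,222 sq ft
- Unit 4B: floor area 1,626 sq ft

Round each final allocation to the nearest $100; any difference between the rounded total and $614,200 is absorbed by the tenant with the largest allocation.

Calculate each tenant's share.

Total floor area = 8,233.
Raw shares: Unit G2 4,250/8,233 × $614,200 = 317,059.40; Unit PH2 1,135/8,233 × $614,200 = 84,673.51; Unit 5B 1,222/8,233 × $614,200 = 91,163.90; Unit 4B 1,626/8,233 × $614,200 = 121,303.19.
Rounded to nearest $100: Unit G2 $317,100; Unit PH2 $84,700; Unit 5B $91,200; Unit 4B $121,300. Sum = $614,300.
Difference $614,200 − $614,300 = −$100 applied to largest allocation (Unit G2): Unit G2 becomes $317,000.

Unit G2: $317,000 · Unit PH2: $84,700 · Unit 5B: $91,200 · Unit 4B: $121,300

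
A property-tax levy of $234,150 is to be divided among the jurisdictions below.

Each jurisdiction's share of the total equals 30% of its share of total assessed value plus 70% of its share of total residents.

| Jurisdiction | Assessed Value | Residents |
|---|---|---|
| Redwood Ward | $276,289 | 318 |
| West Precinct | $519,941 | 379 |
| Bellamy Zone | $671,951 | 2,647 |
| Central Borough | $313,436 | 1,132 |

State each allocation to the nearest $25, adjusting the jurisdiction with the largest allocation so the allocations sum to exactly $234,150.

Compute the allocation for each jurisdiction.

Redwood Ward: $22,550 · West Precinct: $34,375 · Bellamy Zone: $123,425 · Central Borough: $53,800

Assessed value total 1,781,617; residents total 4,476.
Composite weights (30% assessed value + 70% residents): Redwood Ward 0.0963; West Precinct 0.1468; Bellamy Zone 0.5271; Central Borough 0.2298.
Unrounded shares: Redwood Ward 22,538.16; West Precinct 34,378.52; Bellamy Zone 123,422.98; Central Borough 53,810.34.
Rounded to nearest $25: Redwood Ward $22,550; West Precinct $34,375; Bellamy Zone $123,425; Central Borough $53,800. Sum = $234,150.
No rounding difference to absorb.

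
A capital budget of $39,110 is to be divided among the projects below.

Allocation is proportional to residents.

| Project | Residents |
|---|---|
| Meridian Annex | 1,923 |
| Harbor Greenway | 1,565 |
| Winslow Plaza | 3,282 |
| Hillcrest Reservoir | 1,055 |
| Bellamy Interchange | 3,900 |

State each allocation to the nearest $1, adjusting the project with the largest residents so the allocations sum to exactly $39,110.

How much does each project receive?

Total residents = 11,725.
Unrounded shares: Meridian Annex 1,923/11,725 × $39,110 = 6,414.37; Harbor Greenway 1,565/11,725 × $39,110 = 5,220.23; Winslow Plaza 3,282/11,725 × $39,110 = 10,947.46; Hillcrest Reservoir 1,055/11,725 × $39,110 = 3,519.07; Bellamy Interchange 3,900/11,725 × $39,110 = 13,008.87.
At nearest $1: Meridian Annex $6,414; Harbor Greenway $5,220; Winslow Plaza $10,947; Hillcrest Reservoir $3,519; Bellamy Interchange $13,009. Sum = $39,109.
Difference $39,110 − $39,109 = +$1 applied to largest residents (Bellamy Interchange): Bellamy Interchange becomes $13,010.

Meridian Annex: $6,414 | Harbor Greenway: $5,220 | Winslow Plaza: $10,947 | Hillcrest Reservoir: $3,519 | Bellamy Interchange: $13,010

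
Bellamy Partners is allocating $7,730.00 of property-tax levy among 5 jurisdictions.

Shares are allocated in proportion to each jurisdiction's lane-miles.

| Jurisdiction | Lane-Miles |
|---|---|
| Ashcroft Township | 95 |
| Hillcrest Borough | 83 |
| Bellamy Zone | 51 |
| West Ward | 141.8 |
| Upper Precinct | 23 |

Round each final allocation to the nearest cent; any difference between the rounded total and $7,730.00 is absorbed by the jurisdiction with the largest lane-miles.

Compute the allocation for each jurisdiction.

Ashcroft Township: $1,864.78 | Hillcrest Borough: $1,629.23 | Bellamy Zone: $1,001.09 | West Ward: $2,783.43 | Upper Precinct: $451.47

Total lane-miles = 95 + 83 + 51 + 141.8 + 23 = 393.8.
Proportional shares: Ashcroft Township 1,864.7791; Hillcrest Borough 1,629.2280; Bellamy Zone 1,001.0919; West Ward 2,783.4281; Upper Precinct 451.4728.
After rounding (cent): Ashcroft Township $1,864.78; Hillcrest Borough $1,629.23; Bellamy Zone $1,001.09; West Ward $2,783.43; Upper Precinct $451.47. Sum = $7,730.00.
Sum already equals the total — no adjustment.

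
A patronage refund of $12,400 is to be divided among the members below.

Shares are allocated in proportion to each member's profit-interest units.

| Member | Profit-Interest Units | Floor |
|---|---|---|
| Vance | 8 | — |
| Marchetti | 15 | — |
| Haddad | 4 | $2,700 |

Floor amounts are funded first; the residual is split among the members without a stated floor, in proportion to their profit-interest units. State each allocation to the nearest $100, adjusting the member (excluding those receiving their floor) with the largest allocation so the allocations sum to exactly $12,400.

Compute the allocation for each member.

Vance: $3,400; Marchetti: $6,300; Haddad: $2,700

Minimums first: Haddad $2,700. Residual $9,700.
Residual split over remaining profit-interest units 23: Vance 3,373.91 → $3,400; Marchetti 6,326.09 → $6,300.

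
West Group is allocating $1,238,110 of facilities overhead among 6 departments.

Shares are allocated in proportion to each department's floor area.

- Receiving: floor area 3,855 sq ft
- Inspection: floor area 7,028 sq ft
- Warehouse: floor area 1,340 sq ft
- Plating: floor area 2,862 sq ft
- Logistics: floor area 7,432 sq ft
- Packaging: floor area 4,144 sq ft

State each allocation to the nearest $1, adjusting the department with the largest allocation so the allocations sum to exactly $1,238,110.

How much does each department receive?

Sum of floor area: 26,661.
Unrounded shares: Receiving 3,855/26,661 × $1,238,110 = 179,022.32; Inspection 7,028/26,661 × $1,238,110 = 326,373.24; Warehouse 1,340/26,661 × $1,238,110 = 62,228.25; Plating 2,862/26,661 × $1,238,110 = 132,908.40; Logistics 7,432/26,661 × $1,238,110 = 345,134.60; Packaging 4,144/26,661 × $1,238,110 = 192,443.19.
After rounding ($1): Receiving $179,022; Inspection $326,373; Warehouse $62,228; Plating $132,908; Logistics $345,135; Packaging $192,443. Sum = $1,238,109.
Difference $1,238,110 − $1,238,109 = +$1 applied to largest allocation (Logistics): Logistics becomes $345,136.

Receiving: $179,022 · Inspection: $326,373 · Warehouse: $62,228 · Plating: $132,908 · Logistics: $345,136 · Packaging: $192,443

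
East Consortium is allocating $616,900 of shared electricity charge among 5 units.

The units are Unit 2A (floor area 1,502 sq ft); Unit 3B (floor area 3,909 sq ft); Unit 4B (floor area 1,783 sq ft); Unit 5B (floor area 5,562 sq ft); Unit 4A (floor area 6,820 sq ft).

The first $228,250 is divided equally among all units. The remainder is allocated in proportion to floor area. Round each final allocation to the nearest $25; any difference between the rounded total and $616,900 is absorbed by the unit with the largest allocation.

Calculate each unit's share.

Unit 2A: $75,475; Unit 3B: $123,250; Unit 4B: $81,050; Unit 5B: $156,075; Unit 4A: $181,050

$228,250 shared equally gives $45,650 per unit.
Remainder $388,650 by floor area (total 19,576): Unit 2A 29,819.79 → $29,825; Unit 3B 77,606.91 → $77,600; Unit 4B 35,398.60 → $35,400; Unit 5B 110,424.57 → $110,425; Unit 4A 135,400.13 → $135,400.
Totals: Unit 2A $45,650 + $29,825 = $75,475; Unit 3B $45,650 + $77,600 = $123,250; Unit 4B $45,650 + $35,400 = $81,050; Unit 5B $45,650 + $110,425 = $156,075; Unit 4A $45,650 + $135,400 = $181,050.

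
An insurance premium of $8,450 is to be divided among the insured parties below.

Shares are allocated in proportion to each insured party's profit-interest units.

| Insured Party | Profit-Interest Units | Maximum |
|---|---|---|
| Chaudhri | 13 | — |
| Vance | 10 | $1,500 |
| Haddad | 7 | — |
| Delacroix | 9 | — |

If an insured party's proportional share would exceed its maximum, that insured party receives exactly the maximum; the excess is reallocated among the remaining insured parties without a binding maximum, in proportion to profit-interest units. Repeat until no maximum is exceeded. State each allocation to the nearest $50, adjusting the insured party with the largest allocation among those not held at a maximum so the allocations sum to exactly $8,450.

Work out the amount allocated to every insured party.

Chaudhri: $3,100 · Vance: $1,500 · Haddad: $1,700 · Delacroix: $2,150

Combined profit-interest units = 39.
Unconstrained shares: Chaudhri 2,816.67; Vance 2,166.67; Haddad 1,516.67; Delacroix 1,950.00.
Held at cap: Vance ($1,500); remaining pool $6,950 reallocated over remaining profit-interest units 29.
Redistributed shares: Chaudhri 3,115.52 → $3,100; Haddad 1,677.59 → $1,700; Delacroix 2,156.90 → $2,150.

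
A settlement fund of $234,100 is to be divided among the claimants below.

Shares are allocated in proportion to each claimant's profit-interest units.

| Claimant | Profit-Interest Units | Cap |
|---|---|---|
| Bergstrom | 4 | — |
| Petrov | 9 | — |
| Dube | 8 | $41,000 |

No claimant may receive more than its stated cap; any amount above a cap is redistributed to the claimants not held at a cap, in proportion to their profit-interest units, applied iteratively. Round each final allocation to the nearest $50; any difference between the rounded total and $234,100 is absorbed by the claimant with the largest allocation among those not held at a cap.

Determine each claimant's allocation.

Bergstrom: $59,400 · Petrov: $133,700 · Dube: $41,000

Sum of profit-interest units: 21.
Pro-rata shares before constraints: Bergstrom 44,590.48; Petrov 100,328.57; Dube 89,180.95.
Capped: Dube ($41,000); balance $193,100 reallocated over remaining profit-interest units 13.
Shares after redistribution: Bergstrom 59,415.38 → $59,400; Petrov 133,684.62 → $133,700.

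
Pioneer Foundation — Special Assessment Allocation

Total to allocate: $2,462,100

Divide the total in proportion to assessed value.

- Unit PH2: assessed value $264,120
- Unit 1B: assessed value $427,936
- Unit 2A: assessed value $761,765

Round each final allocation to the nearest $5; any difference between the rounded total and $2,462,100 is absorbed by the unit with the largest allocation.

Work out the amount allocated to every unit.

Unit PH2: $447,295 · Unit 1B: $724,725 · Unit 2A: $1,290,080

Assessed value total: 1,453,821.
Proportional shares: Unit PH2 264,120/1,453,821 × $2,462,100 = 447,297.06; Unit 1B 427,936/1,453,821 × $2,462,100 = 724,725.55; Unit 2A 761,765/1,453,821 × $2,462,100 = 1,290,077.39.
At nearest $5: Unit PH2 $447,295; Unit 1B $724,725; Unit 2A $1,290,075. Sum = $2,462,095.
Difference $2,462,100 − $2,462,095 = +$5 applied to largest allocation (Unit 2A): Unit 2A becomes $1,290,080.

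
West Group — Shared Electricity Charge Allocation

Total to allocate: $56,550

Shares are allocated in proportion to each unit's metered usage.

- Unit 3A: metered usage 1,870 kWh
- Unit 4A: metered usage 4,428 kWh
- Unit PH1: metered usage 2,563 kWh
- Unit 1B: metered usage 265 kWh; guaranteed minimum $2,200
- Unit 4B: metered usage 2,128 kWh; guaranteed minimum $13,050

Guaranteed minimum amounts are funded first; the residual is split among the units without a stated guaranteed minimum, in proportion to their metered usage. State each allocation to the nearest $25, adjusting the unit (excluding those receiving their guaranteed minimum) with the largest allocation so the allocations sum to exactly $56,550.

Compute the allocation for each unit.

Unit 3A: $8,725 · Unit 4A: $20,625 · Unit PH1: $11,950 · Unit 1B: $2,200 · Unit 4B: $13,050

Minimums first: Unit 1B $2,200; Unit 4B $13,050. Balance $41,300.
Balance split over remaining metered usage 8,861: Unit 3A 8,715.83 → $8,725; Unit 4A 20,638.35 → $20,650; Unit PH1 11,945.82 → $11,950.
Rounding difference −$25 applied to Unit 4A → $20,625.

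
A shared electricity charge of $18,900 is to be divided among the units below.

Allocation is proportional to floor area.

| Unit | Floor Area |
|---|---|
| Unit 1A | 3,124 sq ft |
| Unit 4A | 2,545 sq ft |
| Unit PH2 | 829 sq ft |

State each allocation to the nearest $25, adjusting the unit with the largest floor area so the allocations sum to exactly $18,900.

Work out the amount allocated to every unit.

Combined floor area = 6,498.
Proportional shares: Unit 1A 3,124/6,498 × $18,900 = 9,086.43; Unit 4A 2,545/6,498 × $18,900 = 7,402.35; Unit PH2 829/6,498 × $18,900 = 2,411.22.
Rounded to nearest $25: Unit 1A $9,075; Unit 4A $7,400; Unit PH2 $2,400. Sum = $18,875.
Difference $18,900 − $18,875 = +$25 applied to largest floor area (Unit 1A): Unit 1A becomes $9,100.

Unit 1A: $9,100 · Unit 4A: $7,400 · Unit PH2: $2,400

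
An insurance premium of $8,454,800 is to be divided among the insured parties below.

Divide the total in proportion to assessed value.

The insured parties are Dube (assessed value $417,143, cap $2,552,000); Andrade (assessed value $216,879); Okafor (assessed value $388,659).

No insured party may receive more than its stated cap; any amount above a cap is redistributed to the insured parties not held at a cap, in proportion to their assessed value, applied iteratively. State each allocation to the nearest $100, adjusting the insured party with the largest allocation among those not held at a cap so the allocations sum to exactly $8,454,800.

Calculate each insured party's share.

Sum of assessed value: 1,022,681.
Pro-rata shares before constraints: Dube 3,448,641.99; Andrade 1,793,001.50; Okafor 3,213,156.51.
Capped: Dube ($2,552,000); residual $5,902,800 reallocated over remaining assessed value 605,538.
Shares after redistribution: Andrade 2,114,142.07 → $2,114,100; Okafor 3,788,657.93 → $3,788,700.

Dube: $2,552,000; Andrade: $2,114,100; Okafor: $3,788,700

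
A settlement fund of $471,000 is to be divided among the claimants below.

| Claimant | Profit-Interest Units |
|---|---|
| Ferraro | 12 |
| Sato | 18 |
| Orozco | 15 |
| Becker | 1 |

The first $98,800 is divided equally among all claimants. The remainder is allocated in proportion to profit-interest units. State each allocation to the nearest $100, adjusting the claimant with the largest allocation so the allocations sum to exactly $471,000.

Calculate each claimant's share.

Ferraro: $121,800 · Sato: $170,300 · Orozco: $146,100 · Becker: $32,800

$98,800 shared equally gives $24,700 per claimant.
Remainder $372,200 by profit-interest units (total 46): Ferraro 97,095.65 → $97,100; Sato 145,643.48 → $145,600; Orozco 121,369.57 → $121,400; Becker 8,091.30 → $8,100.
Totals: Ferraro $24,700 + $97,100 = $121,800; Sato $24,700 + $145,600 = $170,300; Orozco $24,700 + $121,400 = $146,100; Becker $24,700 + $8,100 = $32,800.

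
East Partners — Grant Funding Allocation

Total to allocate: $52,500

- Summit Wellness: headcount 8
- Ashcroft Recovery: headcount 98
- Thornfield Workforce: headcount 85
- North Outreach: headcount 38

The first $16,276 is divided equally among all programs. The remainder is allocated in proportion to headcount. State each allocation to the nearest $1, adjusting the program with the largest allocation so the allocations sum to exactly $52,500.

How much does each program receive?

Summit Wellness: $5,334 · Ashcroft Recovery: $19,571 · Thornfield Workforce: $17,515 · North Outreach: $10,080

First tranche $16,276 split equally: $4,069 each.
Remainder $36,224 by headcount (total 229): Summit Wellness 1,265.47 → $1,265; Ashcroft Recovery 15,501.97 → $15,502; Thornfield Workforce 13,445.59 → $13,446; North Outreach 6,010.97 → $6,011.
Totals: Summit Wellness $4,069 + $1,265 = $5,334; Ashcroft Recovery $4,069 + $15,502 = $19,571; Thornfield Workforce $4,069 + $13,446 = $17,515; North Outreach $4,069 + $6,011 = $10,080.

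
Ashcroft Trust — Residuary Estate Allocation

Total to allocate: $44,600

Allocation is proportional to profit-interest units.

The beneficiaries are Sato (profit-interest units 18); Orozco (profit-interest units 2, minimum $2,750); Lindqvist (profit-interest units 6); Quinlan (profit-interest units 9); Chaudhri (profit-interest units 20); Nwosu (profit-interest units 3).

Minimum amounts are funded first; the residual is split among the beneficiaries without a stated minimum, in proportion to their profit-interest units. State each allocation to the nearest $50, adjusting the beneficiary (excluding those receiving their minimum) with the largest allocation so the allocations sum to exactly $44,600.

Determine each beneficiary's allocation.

Guaranteed amounts: Orozco $2,750. Residual $41,850.
Residual split over remaining profit-interest units 56: Sato 13,451.79 → $13,450; Lindqvist 4,483.93 → $4,500; Quinlan 6,725.89 → $6,750; Chaudhri 14,946.43 → $14,950; Nwosu 2,241.96 → $2,250.
Rounding difference −$50 applied to Chaudhri → $14,900.

Sato: $13,450; Orozco: $2,750; Lindqvist: $4,500; Quinlan: $6,750; Chaudhri: $14,900; Nwosu: $2,250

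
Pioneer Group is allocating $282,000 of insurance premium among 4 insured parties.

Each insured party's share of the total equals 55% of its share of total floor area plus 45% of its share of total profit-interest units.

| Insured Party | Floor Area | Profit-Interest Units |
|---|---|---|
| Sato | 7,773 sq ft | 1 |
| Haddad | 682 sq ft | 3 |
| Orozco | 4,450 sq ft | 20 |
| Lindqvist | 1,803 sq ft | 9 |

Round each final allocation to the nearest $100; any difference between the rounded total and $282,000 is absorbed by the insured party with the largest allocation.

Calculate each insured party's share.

Floor area total 14,708; profit-interest units total 33.
Composite weights (55% floor area + 45% profit-interest units): Sato 0.3043; Haddad 0.0664; Orozco 0.4391; Lindqvist 0.1901.
Proportional shares: Sato 85,813.93; Haddad 18,728.25; Orozco 123,835.59; Lindqvist 53,622.23.
At nearest $100: Sato $85,800; Haddad $18,700; Orozco $123,800; Lindqvist $53,600. Sum = $281,900.
Difference $282,000 − $281,900 = +$100 applied to largest allocation (Orozco): Orozco becomes $123,900.

Sato: $85,800; Haddad: $18,700; Orozco: $123,900; Lindqvist: $53,600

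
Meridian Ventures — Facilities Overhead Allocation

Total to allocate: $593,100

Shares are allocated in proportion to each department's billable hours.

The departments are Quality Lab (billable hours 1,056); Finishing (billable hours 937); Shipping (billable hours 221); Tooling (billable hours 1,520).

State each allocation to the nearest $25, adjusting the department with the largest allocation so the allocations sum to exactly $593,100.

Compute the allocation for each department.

Sum of billable hours: 3,734.
Pro-rata amounts: Quality Lab 1,056/3,734 × $593,100 = 167,732.62; Finishing 937/3,734 × $593,100 = 148,830.93; Shipping 221/3,734 × $593,100 = 35,103.13; Tooling 1,520/3,734 × $593,100 = 241,433.32.
At nearest $25: Quality Lab $167,725; Finishing $148,825; Shipping $35,100; Tooling $241,425. Sum = $593,075.
Difference $593,100 − $593,075 = +$25 applied to largest allocation (Tooling): Tooling becomes $241,450.

Quality Lab: $167,725 · Finishing: $148,825 · Shipping: $35,100 · Tooling: $241,450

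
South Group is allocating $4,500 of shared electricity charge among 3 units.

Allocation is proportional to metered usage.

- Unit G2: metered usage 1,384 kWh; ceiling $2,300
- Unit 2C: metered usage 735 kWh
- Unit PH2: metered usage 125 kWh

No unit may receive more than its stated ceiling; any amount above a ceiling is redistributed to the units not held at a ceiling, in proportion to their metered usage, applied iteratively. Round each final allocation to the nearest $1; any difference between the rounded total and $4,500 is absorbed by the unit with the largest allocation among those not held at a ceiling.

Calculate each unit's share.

Unit G2: $2,300 | Unit 2C: $1,880 | Unit PH2: $320

Total metered usage = 2,244.
Unconstrained shares: Unit G2 2,775.40; Unit 2C 1,473.93; Unit PH2 250.67.
Capped: Unit G2 ($2,300); balance $2,200 reallocated over remaining metered usage 860.
Shares after redistribution: Unit 2C 1,880.23 → $1,880; Unit PH2 319.77 → $320.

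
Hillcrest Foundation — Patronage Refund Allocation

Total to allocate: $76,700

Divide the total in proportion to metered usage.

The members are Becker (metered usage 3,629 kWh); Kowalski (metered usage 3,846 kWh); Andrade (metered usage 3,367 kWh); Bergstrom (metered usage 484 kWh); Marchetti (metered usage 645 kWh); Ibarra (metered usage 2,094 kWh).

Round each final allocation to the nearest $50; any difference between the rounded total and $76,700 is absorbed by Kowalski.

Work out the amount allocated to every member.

Becker: $19,800 · Kowalski: $21,000 · Andrade: $18,350 · Bergstrom: $2,650 · Marchetti: $3,500 · Ibarra: $11,400

Metered usage total: 14,065.
Pro-rata amounts: Becker 3,629/14,065 × $76,700 = 19,789.85; Kowalski 3,846/14,065 × $76,700 = 20,973.21; Andrade 3,367/14,065 × $76,700 = 18,361.10; Bergstrom 484/14,065 × $76,700 = 2,639.37; Marchetti 645/14,065 × $76,700 = 3,517.35; Ibarra 2,094/14,065 × $76,700 = 11,419.11.
At nearest $50: Becker $19,800; Kowalski $20,950; Andrade $18,350; Bergstrom $2,650; Marchetti $3,500; Ibarra $11,400. Sum = $76,650.
Difference $76,700 − $76,650 = +$50 applied to Kowalski: Kowalski becomes $21,000.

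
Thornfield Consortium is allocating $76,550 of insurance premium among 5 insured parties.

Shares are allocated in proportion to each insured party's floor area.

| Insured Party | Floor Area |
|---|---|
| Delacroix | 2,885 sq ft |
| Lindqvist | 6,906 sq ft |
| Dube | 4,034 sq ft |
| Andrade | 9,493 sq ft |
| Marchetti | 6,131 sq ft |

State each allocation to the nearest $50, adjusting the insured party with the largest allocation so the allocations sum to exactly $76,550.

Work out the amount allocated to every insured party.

Floor area total: 29,449.
Pro-rata amounts: Delacroix 2,885/29,449 × $76,550 = 7,499.30; Lindqvist 6,906/29,449 × $76,550 = 17,951.52; Dube 4,034/29,449 × $76,550 = 10,486.02; Andrade 9,493/29,449 × $76,550 = 24,676.19; Marchetti 6,131/29,449 × $76,550 = 15,936.98.
At nearest $50: Delacroix $7,500; Lindqvist $17,950; Dube $10,500; Andrade $24,700; Marchetti $15,950. Sum = $76,600.
Difference $76,550 − $76,600 = −$50 applied to largest allocation (Andrade): Andrade becomes $24,650.

Delacroix: $7,500 · Lindqvist: $17,950 · Dube: $10,500 · Andrade: $24,650 · Marchetti: $15,950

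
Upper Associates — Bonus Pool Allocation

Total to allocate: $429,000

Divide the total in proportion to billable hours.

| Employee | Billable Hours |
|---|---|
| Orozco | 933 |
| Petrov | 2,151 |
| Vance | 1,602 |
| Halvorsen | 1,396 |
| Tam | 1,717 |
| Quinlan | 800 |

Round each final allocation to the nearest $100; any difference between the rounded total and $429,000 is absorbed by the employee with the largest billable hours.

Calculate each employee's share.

Orozco: $46,500 | Petrov: $107,400 | Vance: $79,900 | Halvorsen: $69,600 | Tam: $85,700 | Quinlan: $39,900

Sum of billable hours: 933 + 2,151 + 1,602 + 1,396 + 1,717 + 800 = 8,599.
Pro-rata amounts: Orozco 46,546.92; Petrov 107,312.36; Vance 79,923.01; Halvorsen 69,645.77; Tam 85,660.31; Quinlan 39,911.62.
Rounded to nearest $100: Orozco $46,500; Petrov $107,300; Vance $79,900; Halvorsen $69,600; Tam $85,700; Quinlan $39,900. Sum = $428,900.
Difference $429,000 − $428,900 = +$100 applied to largest billable hours (Petrov): Petrov becomes $107,400.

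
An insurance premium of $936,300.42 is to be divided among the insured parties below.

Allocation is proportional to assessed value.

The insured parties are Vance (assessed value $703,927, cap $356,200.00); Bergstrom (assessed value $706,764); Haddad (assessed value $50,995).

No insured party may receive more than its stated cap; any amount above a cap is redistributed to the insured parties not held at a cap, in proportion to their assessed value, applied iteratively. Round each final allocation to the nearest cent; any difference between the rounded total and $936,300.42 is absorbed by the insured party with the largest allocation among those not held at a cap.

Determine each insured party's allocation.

Vance: $356,200.00 · Bergstrom: $541,061.33 · Haddad: $39,039.09

Sum of assessed value: 1,461,686.
Proportional shares (ignoring caps): Vance 450,908.8448; Bergstrom 452,726.1190; Haddad 32,665.4561.
Held at cap: Vance ($356,200.00); balance $580,100.42 reallocated over remaining assessed value 757,759.
Redistributed shares: Bergstrom 541,061.3312 → $541,061.33; Haddad 39,039.0888 → $39,039.09.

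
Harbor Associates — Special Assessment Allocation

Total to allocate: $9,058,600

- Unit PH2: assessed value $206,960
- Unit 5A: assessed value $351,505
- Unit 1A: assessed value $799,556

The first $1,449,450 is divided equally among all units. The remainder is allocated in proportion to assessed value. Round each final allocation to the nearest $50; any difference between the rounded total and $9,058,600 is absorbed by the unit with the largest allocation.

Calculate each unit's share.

First tranche $1,449,450 split equally: $483,150 each.
Remainder $7,609,150 by assessed value (total 1,358,021): Unit PH2 1,159,621.01 → $1,159,600; Unit 5A 1,969,523.50 → $1,969,500; Unit 1A 4,480,005.49 → $4,480,000.
Rounding difference +$50 on remainder applied to Unit 1A.
Totals: Unit PH2 $483,150 + $1,159,600 = $1,642,750; Unit 5A $483,150 + $1,969,500 = $2,452,650; Unit 1A $483,150 + $4,480,050 = $4,963,200.

Unit PH2: $1,642,750 | Unit 5A: $2,452,650 | Unit 1A: $4,963,200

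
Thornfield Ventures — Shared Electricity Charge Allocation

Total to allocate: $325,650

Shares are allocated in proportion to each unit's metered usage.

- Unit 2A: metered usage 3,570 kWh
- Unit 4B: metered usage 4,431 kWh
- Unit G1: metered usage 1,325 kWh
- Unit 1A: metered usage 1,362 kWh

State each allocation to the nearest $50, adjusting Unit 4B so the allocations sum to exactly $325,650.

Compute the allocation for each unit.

Unit 2A: $108,750; Unit 4B: $135,050; Unit G1: $40,350; Unit 1A: $41,500

Sum of metered usage: 10,688.
Pro-rata amounts: Unit 2A 3,570/10,688 × $325,650 = 108,773.44; Unit 4B 4,431/10,688 × $325,650 = 135,007.03; Unit G1 1,325/10,688 × $325,650 = 40,371.09; Unit 1A 1,362/10,688 × $325,650 = 41,498.44.
After rounding ($50): Unit 2A $108,750; Unit 4B $135,000; Unit G1 $40,350; Unit 1A $41,500. Sum = $325,600.
Difference $325,650 − $325,600 = +$50 applied to Unit 4B: Unit 4B becomes $135,050.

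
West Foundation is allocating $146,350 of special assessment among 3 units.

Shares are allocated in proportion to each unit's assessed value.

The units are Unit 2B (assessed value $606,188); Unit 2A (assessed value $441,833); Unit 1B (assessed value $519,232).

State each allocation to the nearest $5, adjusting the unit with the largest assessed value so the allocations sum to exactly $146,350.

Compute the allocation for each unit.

Unit 2B: $56,605; Unit 2A: $41,260; Unit 1B: $48,485

Sum of assessed value: 606,188 + 441,833 + 519,232 = 1,567,253.
Proportional shares: Unit 2B 56,605.80; Unit 2A 41,258.34; Unit 1B 48,485.86.
After rounding ($5): Unit 2B $56,605; Unit 2A $41,260; Unit 1B $48,485. Sum = $146,350.
Rounded total matches; no reconciliation needed.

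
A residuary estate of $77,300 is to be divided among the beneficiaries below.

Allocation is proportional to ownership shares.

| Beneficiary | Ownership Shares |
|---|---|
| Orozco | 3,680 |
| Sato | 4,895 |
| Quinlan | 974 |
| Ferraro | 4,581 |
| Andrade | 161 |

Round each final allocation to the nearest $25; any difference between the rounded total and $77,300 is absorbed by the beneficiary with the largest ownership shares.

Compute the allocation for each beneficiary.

Sum of ownership shares: 3,680 + 4,895 + 974 + 4,581 + 161 = 14,291.
Unrounded shares: Orozco 19,905.12; Sato 26,477.05; Quinlan 5,268.36; Ferraro 24,778.62; Andrade 870.85.
After rounding ($25): Orozco $19,900; Sato $26,475; Quinlan $5,275; Ferraro $24,775; Andrade $875. Sum = $77,300.
Sum already equals the total — no adjustment.

Orozco: $19,900 | Sato: $26,475 | Quinlan: $5,275 | Ferraro: $24,775 | Andrade: $875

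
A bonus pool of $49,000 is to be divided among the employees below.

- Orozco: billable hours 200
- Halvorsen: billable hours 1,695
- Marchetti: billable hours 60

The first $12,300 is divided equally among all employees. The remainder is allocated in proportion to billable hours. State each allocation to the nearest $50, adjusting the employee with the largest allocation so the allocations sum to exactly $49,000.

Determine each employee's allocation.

Orozco: $7,850 | Halvorsen: $35,900 | Marchetti: $5,250

Equal tier: $12,300 ÷ 3 = $4,100 apiece.
Remainder $36,700 by billable hours (total 1,955): Orozco 3,754.48 → $3,750; Halvorsen 31,819.18 → $31,800; Marchetti 1,126.34 → $1,150.
Totals: Orozco $4,100 + $3,750 = $7,850; Halvorsen $4,100 + $31,800 = $35,900; Marchetti $4,100 + $1,150 = $5,250.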